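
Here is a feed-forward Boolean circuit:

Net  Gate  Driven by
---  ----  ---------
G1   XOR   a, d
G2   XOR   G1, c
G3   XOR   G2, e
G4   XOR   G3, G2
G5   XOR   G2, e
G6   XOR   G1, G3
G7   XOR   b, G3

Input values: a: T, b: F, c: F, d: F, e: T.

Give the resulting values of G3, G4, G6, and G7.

G3 = F  G4 = T  G6 = T  G7 = F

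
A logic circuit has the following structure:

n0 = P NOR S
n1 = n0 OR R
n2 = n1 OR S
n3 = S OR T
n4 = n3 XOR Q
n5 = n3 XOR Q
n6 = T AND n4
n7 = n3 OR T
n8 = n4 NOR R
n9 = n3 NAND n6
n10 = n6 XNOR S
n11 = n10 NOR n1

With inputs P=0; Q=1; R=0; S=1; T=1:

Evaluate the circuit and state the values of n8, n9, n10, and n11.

n0 = P NOR S = 0 NOR 1 = 0
n1 = n0 OR R = 0 OR 0 = 0
n3 = S OR T = 1 OR 1 = 1
n4 = n3 XOR Q = 1 XOR 1 = 0
n6 = T AND n4 = 1 AND 0 = 0
n8 = n4 NOR R = 0 NOR 0 = 1
n9 = n3 NAND n6 = 1 NAND 0 = 1
n10 = n6 XNOR S = 0 XNOR 1 = 0
n11 = n10 NOR n1 = 0 NOR 0 = 1

n8 = 1  n9 = 1  n10 = 0  n11 = 1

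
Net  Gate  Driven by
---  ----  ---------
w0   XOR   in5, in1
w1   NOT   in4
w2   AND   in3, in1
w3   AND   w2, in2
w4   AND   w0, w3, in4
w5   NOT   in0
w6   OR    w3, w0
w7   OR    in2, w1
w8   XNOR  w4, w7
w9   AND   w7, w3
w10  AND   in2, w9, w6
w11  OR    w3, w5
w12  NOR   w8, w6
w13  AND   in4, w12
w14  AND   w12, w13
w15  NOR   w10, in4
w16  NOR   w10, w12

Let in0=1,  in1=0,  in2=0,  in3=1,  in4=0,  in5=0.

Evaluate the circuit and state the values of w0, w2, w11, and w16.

w0 = in5 XOR in1 = 0 XOR 0 = 0
w1 = NOT in4 = NOT 0 = 1
w2 = in3 AND in1 = 1 AND 0 = 0
w3 = w2 AND in2 = 0 AND 0 = 0
w4 = w0 AND w3 AND in4 = 0 AND 0 AND 0 = 0
w5 = NOT in0 = NOT 1 = 0
w6 = w3 OR w0 = 0 OR 0 = 0
w7 = in2 OR w1 = 0 OR 1 = 1
w8 = w4 XNOR w7 = 0 XNOR 1 = 0
w9 = w7 AND w3 = 1 AND 0 = 0
w10 = in2 AND w9 AND w6 = 0 AND 0 AND 0 = 0
w11 = w3 OR w5 = 0 OR 0 = 0
w12 = w8 NOR w6 = 0 NOR 0 = 1
w16 = w10 NOR w12 = 0 NOR 1 = 0

w0 = 0, w2 = 0, w11 = 0, w16 = 0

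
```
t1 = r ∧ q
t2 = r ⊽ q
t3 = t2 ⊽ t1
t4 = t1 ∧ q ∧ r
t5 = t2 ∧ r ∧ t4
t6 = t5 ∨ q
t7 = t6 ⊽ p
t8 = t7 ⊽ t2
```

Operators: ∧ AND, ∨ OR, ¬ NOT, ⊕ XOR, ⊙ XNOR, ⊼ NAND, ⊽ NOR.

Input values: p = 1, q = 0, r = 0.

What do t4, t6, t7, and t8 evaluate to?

t4 = 0, t6 = 0, t7 = 0, t8 = 0

t1 = r AND q = 0 AND 0 = 0
t2 = r NOR q = 0 NOR 0 = 1
t4 = t1 AND q AND r = 0 AND 0 AND 0 = 0
t5 = t2 AND r AND t4 = 1 AND 0 AND 0 = 0
t6 = t5 OR q = 0 OR 0 = 0
t7 = t6 NOR p = 0 NOR 1 = 0
t8 = t7 NOR t2 = 0 NOR 1 = 0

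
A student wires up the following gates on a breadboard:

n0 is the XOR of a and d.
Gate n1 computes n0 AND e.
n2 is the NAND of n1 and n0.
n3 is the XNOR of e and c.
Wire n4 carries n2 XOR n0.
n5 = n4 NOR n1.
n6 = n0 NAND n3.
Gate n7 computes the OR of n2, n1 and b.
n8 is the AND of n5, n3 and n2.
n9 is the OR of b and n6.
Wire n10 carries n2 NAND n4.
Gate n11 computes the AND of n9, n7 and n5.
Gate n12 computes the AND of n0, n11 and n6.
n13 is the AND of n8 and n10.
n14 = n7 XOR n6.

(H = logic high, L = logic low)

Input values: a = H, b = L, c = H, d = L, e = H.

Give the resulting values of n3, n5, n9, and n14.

n3 = H, n5 = L, n9 = L, n14 = H

n0 = a XOR d = H XOR L = H
n1 = n0 AND e = H AND H = H
n2 = n1 NAND n0 = H NAND H = L
n3 = e XNOR c = H XNOR H = H
n4 = n2 XOR n0 = L XOR H = H
n5 = n4 NOR n1 = H NOR H = L
n6 = n0 NAND n3 = H NAND H = L
n7 = n2 OR n1 OR b = L OR H OR L = H
n9 = b OR n6 = L OR L = L
n14 = n7 XOR n6 = H XOR L = H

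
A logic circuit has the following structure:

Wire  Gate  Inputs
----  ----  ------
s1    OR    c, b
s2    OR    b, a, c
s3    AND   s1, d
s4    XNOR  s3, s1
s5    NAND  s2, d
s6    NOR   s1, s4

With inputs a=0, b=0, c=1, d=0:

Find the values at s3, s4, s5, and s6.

s1 = c OR b = 1 OR 0 = 1
s2 = b OR a OR c = 0 OR 0 OR 1 = 1
s3 = s1 AND d = 1 AND 0 = 0
s4 = s3 XNOR s1 = 0 XNOR 1 = 0
s5 = s2 NAND d = 1 NAND 0 = 1
s6 = s1 NOR s4 = 1 NOR 0 = 0

s3 = 0, s4 = 0, s5 = 1, s6 = 0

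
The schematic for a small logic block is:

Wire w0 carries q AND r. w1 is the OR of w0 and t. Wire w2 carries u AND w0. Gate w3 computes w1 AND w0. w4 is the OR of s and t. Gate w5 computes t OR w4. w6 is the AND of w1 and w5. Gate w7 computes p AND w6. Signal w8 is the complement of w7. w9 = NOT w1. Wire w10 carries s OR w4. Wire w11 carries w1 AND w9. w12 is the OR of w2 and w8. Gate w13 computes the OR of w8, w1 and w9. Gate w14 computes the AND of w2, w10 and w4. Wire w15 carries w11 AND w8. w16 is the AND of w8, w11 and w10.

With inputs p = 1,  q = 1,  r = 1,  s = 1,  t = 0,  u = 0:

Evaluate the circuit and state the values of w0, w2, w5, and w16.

w0 = q AND r = 1 AND 1 = 1
w1 = w0 OR t = 1 OR 0 = 1
w2 = u AND w0 = 0 AND 1 = 0
w4 = s OR t = 1 OR 0 = 1
w5 = t OR w4 = 0 OR 1 = 1
w6 = w1 AND w5 = 1 AND 1 = 1
w7 = p AND w6 = 1 AND 1 = 1
w8 = NOT w7 = NOT 1 = 0
w9 = NOT w1 = NOT 1 = 0
w10 = s OR w4 = 1 OR 1 = 1
w11 = w1 AND w9 = 1 AND 0 = 0
w16 = w8 AND w11 AND w10 = 0 AND 0 AND 1 = 0

w0 = 1, w2 = 0, w5 = 1, w16 = 0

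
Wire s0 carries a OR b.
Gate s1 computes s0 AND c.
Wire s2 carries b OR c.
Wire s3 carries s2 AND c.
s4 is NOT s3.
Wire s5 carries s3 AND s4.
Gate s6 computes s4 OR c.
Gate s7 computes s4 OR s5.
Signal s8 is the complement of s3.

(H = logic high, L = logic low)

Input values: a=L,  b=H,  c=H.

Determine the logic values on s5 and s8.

s2 = b OR c = H OR H = H
s3 = s2 AND c = H AND H = H
s4 = NOT s3 = NOT H = L
s5 = s3 AND s4 = H AND L = L
s8 = NOT s3 = NOT H = L

s5 = L, s8 = L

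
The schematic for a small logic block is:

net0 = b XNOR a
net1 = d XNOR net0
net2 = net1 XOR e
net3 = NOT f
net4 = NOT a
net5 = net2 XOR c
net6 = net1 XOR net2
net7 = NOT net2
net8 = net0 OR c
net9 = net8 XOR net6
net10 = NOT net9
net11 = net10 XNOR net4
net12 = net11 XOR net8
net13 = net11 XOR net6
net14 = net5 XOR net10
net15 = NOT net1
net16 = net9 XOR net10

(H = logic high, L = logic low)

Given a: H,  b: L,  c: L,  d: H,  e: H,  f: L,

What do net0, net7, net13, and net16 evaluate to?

net0 = L, net7 = L, net13 = L, net16 = H

net0 = b XNOR a = L XNOR H = L
net1 = d XNOR net0 = H XNOR L = L
net2 = net1 XOR e = L XOR H = H
net4 = NOT a = NOT H = L
net6 = net1 XOR net2 = L XOR H = H
net7 = NOT net2 = NOT H = L
net8 = net0 OR c = L OR L = L
net9 = net8 XOR net6 = L XOR H = H
net10 = NOT net9 = NOT H = L
net11 = net10 XNOR net4 = L XNOR L = H
net13 = net11 XOR net6 = H XOR H = L
net16 = net9 XOR net10 = H XOR L = H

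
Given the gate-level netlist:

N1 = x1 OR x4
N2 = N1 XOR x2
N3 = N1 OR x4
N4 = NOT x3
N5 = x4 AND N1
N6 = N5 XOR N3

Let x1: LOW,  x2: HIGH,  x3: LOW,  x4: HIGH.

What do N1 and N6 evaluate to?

N1 = HIGH; N6 = LOW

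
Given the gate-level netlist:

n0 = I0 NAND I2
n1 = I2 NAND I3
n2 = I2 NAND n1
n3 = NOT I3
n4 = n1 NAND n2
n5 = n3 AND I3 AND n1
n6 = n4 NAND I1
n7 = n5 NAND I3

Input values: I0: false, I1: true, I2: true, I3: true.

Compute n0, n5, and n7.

n0 = true; n5 = false; n7 = true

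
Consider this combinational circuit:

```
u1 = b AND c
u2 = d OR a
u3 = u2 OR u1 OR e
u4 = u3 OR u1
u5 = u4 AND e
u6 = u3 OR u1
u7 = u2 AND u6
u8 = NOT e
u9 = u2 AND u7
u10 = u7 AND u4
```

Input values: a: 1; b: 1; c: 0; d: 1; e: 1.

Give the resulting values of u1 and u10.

u1 = b AND c = 1 AND 0 = 0
u2 = d OR a = 1 OR 1 = 1
u3 = u2 OR u1 OR e = 1 OR 0 OR 1 = 1
u4 = u3 OR u1 = 1 OR 0 = 1
u6 = u3 OR u1 = 1 OR 0 = 1
u7 = u2 AND u6 = 1 AND 1 = 1
u10 = u7 AND u4 = 1 AND 1 = 1

u1 = 0, u10 = 1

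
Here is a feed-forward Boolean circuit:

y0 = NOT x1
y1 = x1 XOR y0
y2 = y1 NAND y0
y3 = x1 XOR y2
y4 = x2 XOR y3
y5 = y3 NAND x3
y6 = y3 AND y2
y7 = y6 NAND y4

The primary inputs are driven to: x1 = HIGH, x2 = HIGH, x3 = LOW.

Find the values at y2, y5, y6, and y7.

y0 = NOT x1 = NOT HIGH = LOW
y1 = x1 XOR y0 = HIGH XOR LOW = HIGH
y2 = y1 NAND y0 = HIGH NAND LOW = HIGH
y3 = x1 XOR y2 = HIGH XOR HIGH = LOW
y4 = x2 XOR y3 = HIGH XOR LOW = HIGH
y5 = y3 NAND x3 = LOW NAND LOW = HIGH
y6 = y3 AND y2 = LOW AND HIGH = LOW
y7 = y6 NAND y4 = LOW NAND HIGH = HIGH

y2 = HIGH  y5 = HIGH  y6 = LOW  y7 = HIGH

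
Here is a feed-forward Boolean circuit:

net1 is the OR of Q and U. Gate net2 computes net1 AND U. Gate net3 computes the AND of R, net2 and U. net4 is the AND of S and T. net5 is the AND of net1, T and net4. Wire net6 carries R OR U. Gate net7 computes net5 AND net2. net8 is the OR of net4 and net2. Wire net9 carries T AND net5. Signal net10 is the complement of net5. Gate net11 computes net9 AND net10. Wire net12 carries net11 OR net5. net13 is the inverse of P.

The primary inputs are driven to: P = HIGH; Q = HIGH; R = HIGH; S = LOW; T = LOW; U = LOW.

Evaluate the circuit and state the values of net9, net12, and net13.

net9 = LOW; net12 = LOW; net13 = LOW

net1 = Q OR U = HIGH OR LOW = HIGH
net4 = S AND T = LOW AND LOW = LOW
net5 = net1 AND T AND net4 = HIGH AND LOW AND LOW = LOW
net9 = T AND net5 = LOW AND LOW = LOW
net10 = NOT net5 = NOT LOW = HIGH
net11 = net9 AND net10 = LOW AND HIGH = LOW
net12 = net11 OR net5 = LOW OR LOW = LOW
net13 = NOT P = NOT HIGH = LOW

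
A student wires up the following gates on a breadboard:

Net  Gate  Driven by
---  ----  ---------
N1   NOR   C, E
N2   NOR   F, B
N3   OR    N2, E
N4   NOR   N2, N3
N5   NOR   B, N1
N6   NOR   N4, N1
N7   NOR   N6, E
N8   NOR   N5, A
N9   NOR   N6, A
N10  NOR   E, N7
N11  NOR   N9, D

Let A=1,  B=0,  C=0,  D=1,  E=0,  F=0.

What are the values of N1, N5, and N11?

N1 = 1  N5 = 0  N11 = 0

N1 = C NOR E = 0 NOR 0 = 1
N2 = F NOR B = 0 NOR 0 = 1
N3 = N2 OR E = 1 OR 0 = 1
N4 = N2 NOR N3 = 1 NOR 1 = 0
N5 = B NOR N1 = 0 NOR 1 = 0
N6 = N4 NOR N1 = 0 NOR 1 = 0
N9 = N6 NOR A = 0 NOR 1 = 0
N11 = N9 NOR D = 0 NOR 1 = 0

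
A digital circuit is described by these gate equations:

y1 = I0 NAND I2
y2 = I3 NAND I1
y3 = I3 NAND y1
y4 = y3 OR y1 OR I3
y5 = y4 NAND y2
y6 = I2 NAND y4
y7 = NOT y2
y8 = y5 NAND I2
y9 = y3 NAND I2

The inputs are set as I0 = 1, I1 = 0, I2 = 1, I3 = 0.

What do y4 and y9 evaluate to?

y1 = I0 NAND I2 = 1 NAND 1 = 0
y3 = I3 NAND y1 = 0 NAND 0 = 1
y4 = y3 OR y1 OR I3 = 1 OR 0 OR 0 = 1
y9 = y3 NAND I2 = 1 NAND 1 = 0

y4 = 1; y9 = 0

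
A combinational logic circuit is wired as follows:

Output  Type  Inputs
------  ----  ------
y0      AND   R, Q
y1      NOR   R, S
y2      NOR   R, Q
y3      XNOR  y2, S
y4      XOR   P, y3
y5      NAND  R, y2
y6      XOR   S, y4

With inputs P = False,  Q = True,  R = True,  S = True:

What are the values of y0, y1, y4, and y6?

y0 = True, y1 = False, y4 = False, y6 = True

y0 = R AND Q = True AND True = True
y1 = R NOR S = True NOR True = False
y2 = R NOR Q = True NOR True = False
y3 = y2 XNOR S = False XNOR True = False
y4 = P XOR y3 = False XOR False = False
y6 = S XOR y4 = True XOR False = True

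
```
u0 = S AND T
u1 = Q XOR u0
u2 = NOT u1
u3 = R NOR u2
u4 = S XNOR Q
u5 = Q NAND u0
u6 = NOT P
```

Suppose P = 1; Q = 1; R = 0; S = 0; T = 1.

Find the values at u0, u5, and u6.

u0 = S AND T = 0 AND 1 = 0
u5 = Q NAND u0 = 1 NAND 0 = 1
u6 = NOT P = NOT 1 = 0

u0 = 0, u5 = 1, u6 = 0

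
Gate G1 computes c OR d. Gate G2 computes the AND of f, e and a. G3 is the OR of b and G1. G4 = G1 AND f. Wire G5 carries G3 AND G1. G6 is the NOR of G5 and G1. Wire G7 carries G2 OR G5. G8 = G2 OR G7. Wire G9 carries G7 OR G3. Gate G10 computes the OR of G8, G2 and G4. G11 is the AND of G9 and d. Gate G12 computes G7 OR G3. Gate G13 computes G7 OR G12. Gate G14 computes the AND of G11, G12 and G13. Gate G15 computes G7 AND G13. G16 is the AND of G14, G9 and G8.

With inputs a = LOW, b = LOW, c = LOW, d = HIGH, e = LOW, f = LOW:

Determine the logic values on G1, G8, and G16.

G1 = HIGH  G8 = HIGH  G16 = HIGH

G1 = c OR d = LOW OR HIGH = HIGH
G2 = f AND e AND a = LOW AND LOW AND LOW = LOW
G3 = b OR G1 = LOW OR HIGH = HIGH
G5 = G3 AND G1 = HIGH AND HIGH = HIGH
G7 = G2 OR G5 = LOW OR HIGH = HIGH
G8 = G2 OR G7 = LOW OR HIGH = HIGH
G9 = G7 OR G3 = HIGH OR HIGH = HIGH
G11 = G9 AND d = HIGH AND HIGH = HIGH
G12 = G7 OR G3 = HIGH OR HIGH = HIGH
G13 = G7 OR G12 = HIGH OR HIGH = HIGH
G14 = G11 AND G12 AND G13 = HIGH AND HIGH AND HIGH = HIGH
G16 = G14 AND G9 AND G8 = HIGH AND HIGH AND HIGH = HIGH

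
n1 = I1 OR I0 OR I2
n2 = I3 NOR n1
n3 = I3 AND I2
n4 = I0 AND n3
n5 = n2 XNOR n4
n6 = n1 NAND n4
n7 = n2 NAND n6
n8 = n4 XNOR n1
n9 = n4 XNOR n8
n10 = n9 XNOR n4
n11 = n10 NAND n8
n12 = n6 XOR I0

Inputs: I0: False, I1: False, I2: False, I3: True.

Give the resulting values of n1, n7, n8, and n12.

n1 = I1 OR I0 OR I2 = False OR False OR False = False
n2 = I3 NOR n1 = True NOR False = False
n3 = I3 AND I2 = True AND False = False
n4 = I0 AND n3 = False AND False = False
n6 = n1 NAND n4 = False NAND False = True
n7 = n2 NAND n6 = False NAND True = True
n8 = n4 XNOR n1 = False XNOR False = True
n12 = n6 XOR I0 = True XOR False = True

n1 = False  n7 = True  n8 = True  n12 = True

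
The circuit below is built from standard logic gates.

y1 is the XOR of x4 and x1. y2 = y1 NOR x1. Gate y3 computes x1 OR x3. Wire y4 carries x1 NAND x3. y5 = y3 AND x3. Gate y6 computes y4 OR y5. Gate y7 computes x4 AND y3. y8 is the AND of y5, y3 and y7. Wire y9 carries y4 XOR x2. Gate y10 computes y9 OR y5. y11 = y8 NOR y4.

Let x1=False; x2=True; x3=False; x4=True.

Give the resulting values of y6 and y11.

y6 = True; y11 = False

y3 = x1 OR x3 = False OR False = False
y4 = x1 NAND x3 = False NAND False = True
y5 = y3 AND x3 = False AND False = False
y6 = y4 OR y5 = True OR False = True
y7 = x4 AND y3 = True AND False = False
y8 = y5 AND y3 AND y7 = False AND False AND False = False
y11 = y8 NOR y4 = False NOR True = False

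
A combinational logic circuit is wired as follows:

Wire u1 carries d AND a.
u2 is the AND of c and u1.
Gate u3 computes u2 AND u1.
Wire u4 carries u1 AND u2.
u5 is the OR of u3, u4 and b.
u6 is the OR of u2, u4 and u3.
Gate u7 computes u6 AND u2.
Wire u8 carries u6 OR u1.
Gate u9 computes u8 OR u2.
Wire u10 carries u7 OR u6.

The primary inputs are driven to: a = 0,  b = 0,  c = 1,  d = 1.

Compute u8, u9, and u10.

u1 = d AND a = 1 AND 0 = 0
u2 = c AND u1 = 1 AND 0 = 0
u3 = u2 AND u1 = 0 AND 0 = 0
u4 = u1 AND u2 = 0 AND 0 = 0
u6 = u2 OR u4 OR u3 = 0 OR 0 OR 0 = 0
u7 = u6 AND u2 = 0 AND 0 = 0
u8 = u6 OR u1 = 0 OR 0 = 0
u9 = u8 OR u2 = 0 OR 0 = 0
u10 = u7 OR u6 = 0 OR 0 = 0

u8 = 0, u9 = 0, u10 = 0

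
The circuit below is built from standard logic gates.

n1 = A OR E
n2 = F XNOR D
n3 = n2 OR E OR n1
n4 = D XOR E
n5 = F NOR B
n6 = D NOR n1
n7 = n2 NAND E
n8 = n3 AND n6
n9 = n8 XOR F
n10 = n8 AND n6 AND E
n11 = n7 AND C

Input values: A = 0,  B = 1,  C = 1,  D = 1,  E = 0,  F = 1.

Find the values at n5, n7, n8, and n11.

n5 = 0; n7 = 1; n8 = 0; n11 = 1

n1 = A OR E = 0 OR 0 = 0
n2 = F XNOR D = 1 XNOR 1 = 1
n3 = n2 OR E OR n1 = 1 OR 0 OR 0 = 1
n5 = F NOR B = 1 NOR 1 = 0
n6 = D NOR n1 = 1 NOR 0 = 0
n7 = n2 NAND E = 1 NAND 0 = 1
n8 = n3 AND n6 = 1 AND 0 = 0
n11 = n7 AND C = 1 AND 1 = 1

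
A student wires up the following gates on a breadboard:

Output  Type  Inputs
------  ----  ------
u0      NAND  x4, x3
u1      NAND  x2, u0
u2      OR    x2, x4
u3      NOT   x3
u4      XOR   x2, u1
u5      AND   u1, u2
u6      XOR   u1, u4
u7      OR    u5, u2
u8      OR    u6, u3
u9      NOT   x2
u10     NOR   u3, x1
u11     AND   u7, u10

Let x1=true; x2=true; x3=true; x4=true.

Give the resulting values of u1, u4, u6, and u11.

u0 = x4 NAND x3 = true NAND true = false
u1 = x2 NAND u0 = true NAND false = true
u2 = x2 OR x4 = true OR true = true
u3 = NOT x3 = NOT true = false
u4 = x2 XOR u1 = true XOR true = false
u5 = u1 AND u2 = true AND true = true
u6 = u1 XOR u4 = true XOR false = true
u7 = u5 OR u2 = true OR true = true
u10 = u3 NOR x1 = false NOR true = false
u11 = u7 AND u10 = true AND false = false

u1 = true; u4 = false; u6 = true; u11 = false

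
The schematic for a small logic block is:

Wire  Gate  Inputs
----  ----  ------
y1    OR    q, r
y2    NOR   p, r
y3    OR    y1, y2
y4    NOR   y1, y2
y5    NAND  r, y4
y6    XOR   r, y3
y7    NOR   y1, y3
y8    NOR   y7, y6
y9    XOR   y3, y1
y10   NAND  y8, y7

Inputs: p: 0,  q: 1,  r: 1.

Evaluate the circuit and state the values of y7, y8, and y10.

y7 = 0, y8 = 1, y10 = 1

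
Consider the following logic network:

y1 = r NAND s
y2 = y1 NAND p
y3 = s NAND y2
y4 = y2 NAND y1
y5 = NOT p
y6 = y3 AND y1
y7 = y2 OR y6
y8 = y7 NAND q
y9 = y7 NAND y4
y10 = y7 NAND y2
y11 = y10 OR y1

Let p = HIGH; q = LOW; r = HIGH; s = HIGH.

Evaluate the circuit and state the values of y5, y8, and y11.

y1 = r NAND s = HIGH NAND HIGH = LOW
y2 = y1 NAND p = LOW NAND HIGH = HIGH
y3 = s NAND y2 = HIGH NAND HIGH = LOW
y5 = NOT p = NOT HIGH = LOW
y6 = y3 AND y1 = LOW AND LOW = LOW
y7 = y2 OR y6 = HIGH OR LOW = HIGH
y8 = y7 NAND q = HIGH NAND LOW = HIGH
y10 = y7 NAND y2 = HIGH NAND HIGH = LOW
y11 = y10 OR y1 = LOW OR LOW = LOW

y5 = LOW  y8 = HIGH  y11 = LOW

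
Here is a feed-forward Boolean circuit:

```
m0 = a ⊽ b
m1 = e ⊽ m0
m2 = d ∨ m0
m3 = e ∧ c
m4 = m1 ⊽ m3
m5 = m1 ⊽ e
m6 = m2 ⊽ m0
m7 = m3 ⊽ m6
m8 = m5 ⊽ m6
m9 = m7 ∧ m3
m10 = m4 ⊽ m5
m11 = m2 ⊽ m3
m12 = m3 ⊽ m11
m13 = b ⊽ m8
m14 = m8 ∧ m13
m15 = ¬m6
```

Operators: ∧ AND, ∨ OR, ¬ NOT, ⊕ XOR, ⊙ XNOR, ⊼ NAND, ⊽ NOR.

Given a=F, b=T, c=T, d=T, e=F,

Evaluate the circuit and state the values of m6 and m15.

m6 = F; m15 = T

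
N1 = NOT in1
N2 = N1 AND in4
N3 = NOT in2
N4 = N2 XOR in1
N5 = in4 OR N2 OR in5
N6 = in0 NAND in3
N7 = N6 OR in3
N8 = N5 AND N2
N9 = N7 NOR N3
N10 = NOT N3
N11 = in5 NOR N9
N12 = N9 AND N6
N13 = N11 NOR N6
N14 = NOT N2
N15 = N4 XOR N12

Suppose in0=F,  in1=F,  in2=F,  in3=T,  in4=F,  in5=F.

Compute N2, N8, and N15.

N1 = NOT in1 = NOT F = T
N2 = N1 AND in4 = T AND F = F
N3 = NOT in2 = NOT F = T
N4 = N2 XOR in1 = F XOR F = F
N5 = in4 OR N2 OR in5 = F OR F OR F = F
N6 = in0 NAND in3 = F NAND T = T
N7 = N6 OR in3 = T OR T = T
N8 = N5 AND N2 = F AND F = F
N9 = N7 NOR N3 = T NOR T = F
N12 = N9 AND N6 = F AND T = F
N15 = N4 XOR N12 = F XOR F = F

N2 = F, N8 = F, N15 = F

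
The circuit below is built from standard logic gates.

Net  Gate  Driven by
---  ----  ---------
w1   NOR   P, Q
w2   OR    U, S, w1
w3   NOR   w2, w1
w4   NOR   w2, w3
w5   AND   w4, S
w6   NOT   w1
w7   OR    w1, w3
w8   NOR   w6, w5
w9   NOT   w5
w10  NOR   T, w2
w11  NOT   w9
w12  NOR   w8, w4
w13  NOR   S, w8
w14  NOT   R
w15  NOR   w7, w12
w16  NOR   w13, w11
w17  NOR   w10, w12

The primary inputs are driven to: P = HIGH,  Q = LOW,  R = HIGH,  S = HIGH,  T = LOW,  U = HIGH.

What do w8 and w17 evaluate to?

w1 = P NOR Q = HIGH NOR LOW = LOW
w2 = U OR S OR w1 = HIGH OR HIGH OR LOW = HIGH
w3 = w2 NOR w1 = HIGH NOR LOW = LOW
w4 = w2 NOR w3 = HIGH NOR LOW = LOW
w5 = w4 AND S = LOW AND HIGH = LOW
w6 = NOT w1 = NOT LOW = HIGH
w8 = w6 NOR w5 = HIGH NOR LOW = LOW
w10 = T NOR w2 = LOW NOR HIGH = LOW
w12 = w8 NOR w4 = LOW NOR LOW = HIGH
w17 = w10 NOR w12 = LOW NOR HIGH = LOW

w8 = LOW  w17 = LOW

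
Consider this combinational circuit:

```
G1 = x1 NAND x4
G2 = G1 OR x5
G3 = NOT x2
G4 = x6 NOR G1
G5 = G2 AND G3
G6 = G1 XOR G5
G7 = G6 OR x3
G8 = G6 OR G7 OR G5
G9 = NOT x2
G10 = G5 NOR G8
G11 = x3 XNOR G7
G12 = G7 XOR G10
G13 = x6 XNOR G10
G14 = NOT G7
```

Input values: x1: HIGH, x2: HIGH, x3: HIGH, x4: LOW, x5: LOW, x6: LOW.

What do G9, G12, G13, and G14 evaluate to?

G9 = LOW; G12 = HIGH; G13 = HIGH; G14 = LOW

G1 = x1 NAND x4 = HIGH NAND LOW = HIGH
G2 = G1 OR x5 = HIGH OR LOW = HIGH
G3 = NOT x2 = NOT HIGH = LOW
G5 = G2 AND G3 = HIGH AND LOW = LOW
G6 = G1 XOR G5 = HIGH XOR LOW = HIGH
G7 = G6 OR x3 = HIGH OR HIGH = HIGH
G8 = G6 OR G7 OR G5 = HIGH OR HIGH OR LOW = HIGH
G9 = NOT x2 = NOT HIGH = LOW
G10 = G5 NOR G8 = LOW NOR HIGH = LOW
G12 = G7 XOR G10 = HIGH XOR LOW = HIGH
G13 = x6 XNOR G10 = LOW XNOR LOW = HIGH
G14 = NOT G7 = NOT HIGH = LOW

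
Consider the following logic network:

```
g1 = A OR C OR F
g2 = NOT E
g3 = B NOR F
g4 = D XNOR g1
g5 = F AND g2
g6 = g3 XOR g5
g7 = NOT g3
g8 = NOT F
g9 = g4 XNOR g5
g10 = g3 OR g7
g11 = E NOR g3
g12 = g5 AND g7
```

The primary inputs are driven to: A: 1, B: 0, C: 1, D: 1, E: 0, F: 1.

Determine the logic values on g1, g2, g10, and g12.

g1 = 1; g2 = 1; g10 = 1; g12 = 1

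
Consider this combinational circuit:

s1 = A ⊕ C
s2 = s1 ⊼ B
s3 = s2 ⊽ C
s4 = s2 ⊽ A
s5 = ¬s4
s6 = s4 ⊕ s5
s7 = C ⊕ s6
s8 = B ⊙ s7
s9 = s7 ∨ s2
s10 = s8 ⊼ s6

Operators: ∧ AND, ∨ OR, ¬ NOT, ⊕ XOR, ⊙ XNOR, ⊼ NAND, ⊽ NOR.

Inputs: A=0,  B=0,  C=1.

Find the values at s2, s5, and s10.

s1 = A XOR C = 0 XOR 1 = 1
s2 = s1 NAND B = 1 NAND 0 = 1
s4 = s2 NOR A = 1 NOR 0 = 0
s5 = NOT s4 = NOT 0 = 1
s6 = s4 XOR s5 = 0 XOR 1 = 1
s7 = C XOR s6 = 1 XOR 1 = 0
s8 = B XNOR s7 = 0 XNOR 0 = 1
s10 = s8 NAND s6 = 1 NAND 1 = 0

s2 = 1, s5 = 1, s10 = 0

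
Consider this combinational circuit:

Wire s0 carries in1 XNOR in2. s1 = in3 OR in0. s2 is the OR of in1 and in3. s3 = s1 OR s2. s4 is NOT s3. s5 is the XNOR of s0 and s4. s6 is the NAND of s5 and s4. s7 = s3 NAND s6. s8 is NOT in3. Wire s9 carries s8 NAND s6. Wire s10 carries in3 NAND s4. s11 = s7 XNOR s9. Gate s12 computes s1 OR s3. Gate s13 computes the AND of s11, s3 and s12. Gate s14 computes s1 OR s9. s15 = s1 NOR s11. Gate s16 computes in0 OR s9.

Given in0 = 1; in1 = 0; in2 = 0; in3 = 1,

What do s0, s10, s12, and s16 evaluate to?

s0 = 1  s10 = 1  s12 = 1  s16 = 1

s0 = in1 XNOR in2 = 0 XNOR 0 = 1
s1 = in3 OR in0 = 1 OR 1 = 1
s2 = in1 OR in3 = 0 OR 1 = 1
s3 = s1 OR s2 = 1 OR 1 = 1
s4 = NOT s3 = NOT 1 = 0
s5 = s0 XNOR s4 = 1 XNOR 0 = 0
s6 = s5 NAND s4 = 0 NAND 0 = 1
s8 = NOT in3 = NOT 1 = 0
s9 = s8 NAND s6 = 0 NAND 1 = 1
s10 = in3 NAND s4 = 1 NAND 0 = 1
s12 = s1 OR s3 = 1 OR 1 = 1
s16 = in0 OR s9 = 1 OR 1 = 1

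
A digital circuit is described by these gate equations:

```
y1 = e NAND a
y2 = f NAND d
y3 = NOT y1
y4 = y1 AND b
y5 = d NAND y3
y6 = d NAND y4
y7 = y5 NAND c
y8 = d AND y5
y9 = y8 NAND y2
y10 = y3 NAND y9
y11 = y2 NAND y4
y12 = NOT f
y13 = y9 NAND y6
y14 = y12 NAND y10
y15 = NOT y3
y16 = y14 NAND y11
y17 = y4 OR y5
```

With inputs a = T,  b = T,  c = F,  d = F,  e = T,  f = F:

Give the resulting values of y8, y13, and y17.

y1 = e NAND a = T NAND T = F
y2 = f NAND d = F NAND F = T
y3 = NOT y1 = NOT F = T
y4 = y1 AND b = F AND T = F
y5 = d NAND y3 = F NAND T = T
y6 = d NAND y4 = F NAND F = T
y8 = d AND y5 = F AND T = F
y9 = y8 NAND y2 = F NAND T = T
y13 = y9 NAND y6 = T NAND T = F
y17 = y4 OR y5 = F OR T = T

y8 = F, y13 = F, y17 = T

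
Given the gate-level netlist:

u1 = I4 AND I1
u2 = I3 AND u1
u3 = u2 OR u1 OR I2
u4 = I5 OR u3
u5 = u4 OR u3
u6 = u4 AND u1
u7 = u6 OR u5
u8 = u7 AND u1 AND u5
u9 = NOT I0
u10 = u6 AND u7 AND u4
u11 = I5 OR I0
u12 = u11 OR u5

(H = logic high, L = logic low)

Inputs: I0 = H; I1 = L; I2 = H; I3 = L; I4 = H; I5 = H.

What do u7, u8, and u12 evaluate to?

u7 = H, u8 = L, u12 = H

u1 = I4 AND I1 = H AND L = L
u2 = I3 AND u1 = L AND L = L
u3 = u2 OR u1 OR I2 = L OR L OR H = H
u4 = I5 OR u3 = H OR H = H
u5 = u4 OR u3 = H OR H = H
u6 = u4 AND u1 = H AND L = L
u7 = u6 OR u5 = L OR H = H
u8 = u7 AND u1 AND u5 = H AND L AND H = L
u11 = I5 OR I0 = H OR H = H
u12 = u11 OR u5 = H OR H = H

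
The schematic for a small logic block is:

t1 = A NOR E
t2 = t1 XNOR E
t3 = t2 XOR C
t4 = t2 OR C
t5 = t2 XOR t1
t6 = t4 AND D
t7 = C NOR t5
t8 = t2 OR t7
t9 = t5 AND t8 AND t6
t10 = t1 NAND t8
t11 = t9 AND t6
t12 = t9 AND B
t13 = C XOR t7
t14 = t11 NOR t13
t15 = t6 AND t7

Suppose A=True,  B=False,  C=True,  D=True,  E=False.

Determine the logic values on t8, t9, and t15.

t1 = A NOR E = True NOR False = False
t2 = t1 XNOR E = False XNOR False = True
t4 = t2 OR C = True OR True = True
t5 = t2 XOR t1 = True XOR False = True
t6 = t4 AND D = True AND True = True
t7 = C NOR t5 = True NOR True = False
t8 = t2 OR t7 = True OR False = True
t9 = t5 AND t8 AND t6 = True AND True AND True = True
t15 = t6 AND t7 = True AND False = False

t8 = True; t9 = True; t15 = False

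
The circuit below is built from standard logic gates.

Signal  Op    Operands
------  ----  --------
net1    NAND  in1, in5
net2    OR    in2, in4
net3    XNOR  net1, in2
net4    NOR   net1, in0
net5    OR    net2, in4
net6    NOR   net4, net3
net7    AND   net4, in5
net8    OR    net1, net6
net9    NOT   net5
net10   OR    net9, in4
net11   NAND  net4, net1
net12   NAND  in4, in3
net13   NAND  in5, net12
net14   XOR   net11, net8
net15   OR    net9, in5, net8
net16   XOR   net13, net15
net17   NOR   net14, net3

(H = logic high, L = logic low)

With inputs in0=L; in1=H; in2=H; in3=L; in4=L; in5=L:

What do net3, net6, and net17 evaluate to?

net3 = H, net6 = L, net17 = L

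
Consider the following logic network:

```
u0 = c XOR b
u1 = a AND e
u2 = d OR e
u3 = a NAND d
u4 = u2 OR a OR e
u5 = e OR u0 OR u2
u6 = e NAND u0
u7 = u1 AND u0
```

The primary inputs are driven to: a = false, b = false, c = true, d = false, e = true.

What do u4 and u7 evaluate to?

u0 = c XOR b = true XOR false = true
u1 = a AND e = false AND true = false
u2 = d OR e = false OR true = true
u4 = u2 OR a OR e = true OR false OR true = true
u7 = u1 AND u0 = false AND true = false

u4 = true  u7 = false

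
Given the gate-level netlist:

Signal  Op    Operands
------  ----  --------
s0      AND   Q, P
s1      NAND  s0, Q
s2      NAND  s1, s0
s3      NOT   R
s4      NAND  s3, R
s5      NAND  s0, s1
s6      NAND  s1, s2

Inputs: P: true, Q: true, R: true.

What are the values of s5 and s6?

s5 = true  s6 = true

s0 = Q AND P = true AND true = true
s1 = s0 NAND Q = true NAND true = false
s2 = s1 NAND s0 = false NAND true = true
s5 = s0 NAND s1 = true NAND false = true
s6 = s1 NAND s2 = false NAND true = true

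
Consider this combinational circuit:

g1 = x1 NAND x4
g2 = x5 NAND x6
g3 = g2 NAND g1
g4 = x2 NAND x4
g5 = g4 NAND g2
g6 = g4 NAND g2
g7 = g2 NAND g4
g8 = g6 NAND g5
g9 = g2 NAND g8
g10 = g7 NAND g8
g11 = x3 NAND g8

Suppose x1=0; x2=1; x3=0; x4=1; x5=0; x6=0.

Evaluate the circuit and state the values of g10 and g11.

g10 = 1; g11 = 1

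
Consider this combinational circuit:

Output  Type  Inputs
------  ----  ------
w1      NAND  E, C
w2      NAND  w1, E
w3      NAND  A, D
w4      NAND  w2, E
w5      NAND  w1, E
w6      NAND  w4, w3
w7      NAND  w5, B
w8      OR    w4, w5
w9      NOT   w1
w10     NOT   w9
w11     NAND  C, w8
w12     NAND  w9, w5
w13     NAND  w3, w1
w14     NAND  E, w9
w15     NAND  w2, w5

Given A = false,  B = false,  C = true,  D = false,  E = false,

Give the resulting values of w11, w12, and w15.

w11 = false  w12 = true  w15 = false

w1 = E NAND C = false NAND true = true
w2 = w1 NAND E = true NAND false = true
w4 = w2 NAND E = true NAND false = true
w5 = w1 NAND E = true NAND false = true
w8 = w4 OR w5 = true OR true = true
w9 = NOT w1 = NOT true = false
w11 = C NAND w8 = true NAND true = false
w12 = w9 NAND w5 = false NAND true = true
w15 = w2 NAND w5 = true NAND true = false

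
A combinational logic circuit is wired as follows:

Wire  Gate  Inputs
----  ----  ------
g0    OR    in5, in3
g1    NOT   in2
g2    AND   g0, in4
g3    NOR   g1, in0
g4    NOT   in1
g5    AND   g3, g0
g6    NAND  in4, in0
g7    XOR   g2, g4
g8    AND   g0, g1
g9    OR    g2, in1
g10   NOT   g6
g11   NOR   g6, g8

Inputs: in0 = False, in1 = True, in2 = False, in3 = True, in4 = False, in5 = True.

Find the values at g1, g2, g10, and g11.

g0 = in5 OR in3 = True OR True = True
g1 = NOT in2 = NOT False = True
g2 = g0 AND in4 = True AND False = False
g6 = in4 NAND in0 = False NAND False = True
g8 = g0 AND g1 = True AND True = True
g10 = NOT g6 = NOT True = False
g11 = g6 NOR g8 = True NOR True = False

g1 = True; g2 = False; g10 = False; g11 = False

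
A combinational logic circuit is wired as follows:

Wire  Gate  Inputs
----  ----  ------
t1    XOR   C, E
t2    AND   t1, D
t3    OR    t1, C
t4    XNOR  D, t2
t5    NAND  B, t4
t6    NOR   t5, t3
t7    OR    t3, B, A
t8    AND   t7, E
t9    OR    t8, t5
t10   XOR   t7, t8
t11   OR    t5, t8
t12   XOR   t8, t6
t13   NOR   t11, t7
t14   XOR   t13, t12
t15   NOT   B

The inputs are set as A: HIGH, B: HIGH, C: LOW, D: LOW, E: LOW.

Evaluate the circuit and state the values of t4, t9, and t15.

t1 = C XOR E = LOW XOR LOW = LOW
t2 = t1 AND D = LOW AND LOW = LOW
t3 = t1 OR C = LOW OR LOW = LOW
t4 = D XNOR t2 = LOW XNOR LOW = HIGH
t5 = B NAND t4 = HIGH NAND HIGH = LOW
t7 = t3 OR B OR A = LOW OR HIGH OR HIGH = HIGH
t8 = t7 AND E = HIGH AND LOW = LOW
t9 = t8 OR t5 = LOW OR LOW = LOW
t15 = NOT B = NOT HIGH = LOW

t4 = HIGH, t9 = LOW, t15 = LOW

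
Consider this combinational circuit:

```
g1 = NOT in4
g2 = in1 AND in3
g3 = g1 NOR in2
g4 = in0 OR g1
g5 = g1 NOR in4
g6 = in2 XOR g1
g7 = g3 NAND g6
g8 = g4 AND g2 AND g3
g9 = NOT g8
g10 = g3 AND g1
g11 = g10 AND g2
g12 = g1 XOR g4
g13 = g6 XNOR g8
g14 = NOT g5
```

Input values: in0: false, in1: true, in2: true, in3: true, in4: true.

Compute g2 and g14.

g2 = true, g14 = true

g1 = NOT in4 = NOT true = false
g2 = in1 AND in3 = true AND true = true
g5 = g1 NOR in4 = false NOR true = false
g14 = NOT g5 = NOT false = true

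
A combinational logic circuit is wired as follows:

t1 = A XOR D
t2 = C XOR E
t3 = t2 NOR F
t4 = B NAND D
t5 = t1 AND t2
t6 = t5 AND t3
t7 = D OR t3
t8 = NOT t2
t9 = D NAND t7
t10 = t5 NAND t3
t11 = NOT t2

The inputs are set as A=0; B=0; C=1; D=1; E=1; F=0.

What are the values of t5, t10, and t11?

t5 = 0  t10 = 1  t11 = 1

t1 = A XOR D = 0 XOR 1 = 1
t2 = C XOR E = 1 XOR 1 = 0
t3 = t2 NOR F = 0 NOR 0 = 1
t5 = t1 AND t2 = 1 AND 0 = 0
t10 = t5 NAND t3 = 0 NAND 1 = 1
t11 = NOT t2 = NOT 0 = 1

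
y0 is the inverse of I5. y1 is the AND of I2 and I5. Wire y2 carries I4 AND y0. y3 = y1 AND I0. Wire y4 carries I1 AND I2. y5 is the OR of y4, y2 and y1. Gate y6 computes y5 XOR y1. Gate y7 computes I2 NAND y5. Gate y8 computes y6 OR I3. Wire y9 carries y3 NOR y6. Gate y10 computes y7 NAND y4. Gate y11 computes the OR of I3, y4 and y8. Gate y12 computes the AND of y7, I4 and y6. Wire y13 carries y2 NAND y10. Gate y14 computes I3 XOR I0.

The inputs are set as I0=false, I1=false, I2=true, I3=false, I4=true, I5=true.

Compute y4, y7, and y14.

y0 = NOT I5 = NOT true = false
y1 = I2 AND I5 = true AND true = true
y2 = I4 AND y0 = true AND false = false
y4 = I1 AND I2 = false AND true = false
y5 = y4 OR y2 OR y1 = false OR false OR true = true
y7 = I2 NAND y5 = true NAND true = false
y14 = I3 XOR I0 = false XOR false = false

y4 = false, y7 = false, y14 = false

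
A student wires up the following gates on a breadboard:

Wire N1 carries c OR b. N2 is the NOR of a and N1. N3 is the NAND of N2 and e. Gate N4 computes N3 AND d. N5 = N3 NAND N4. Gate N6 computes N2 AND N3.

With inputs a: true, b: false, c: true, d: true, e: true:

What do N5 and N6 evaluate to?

N1 = c OR b = true OR false = true
N2 = a NOR N1 = true NOR true = false
N3 = N2 NAND e = false NAND true = true
N4 = N3 AND d = true AND true = true
N5 = N3 NAND N4 = true NAND true = false
N6 = N2 AND N3 = false AND true = false

N5 = false  N6 = false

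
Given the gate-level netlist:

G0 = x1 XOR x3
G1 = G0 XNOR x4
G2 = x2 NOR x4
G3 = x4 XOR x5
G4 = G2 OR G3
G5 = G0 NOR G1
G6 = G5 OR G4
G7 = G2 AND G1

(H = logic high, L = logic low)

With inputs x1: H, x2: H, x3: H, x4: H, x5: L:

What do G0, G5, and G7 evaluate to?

G0 = L, G5 = H, G7 = L

G0 = x1 XOR x3 = H XOR H = L
G1 = G0 XNOR x4 = L XNOR H = L
G2 = x2 NOR x4 = H NOR H = L
G5 = G0 NOR G1 = L NOR L = H
G7 = G2 AND G1 = L AND L = L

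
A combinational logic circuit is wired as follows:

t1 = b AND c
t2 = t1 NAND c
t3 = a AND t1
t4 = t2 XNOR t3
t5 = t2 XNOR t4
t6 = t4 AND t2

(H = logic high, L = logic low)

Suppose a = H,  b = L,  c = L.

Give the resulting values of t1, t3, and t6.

t1 = b AND c = L AND L = L
t2 = t1 NAND c = L NAND L = H
t3 = a AND t1 = H AND L = L
t4 = t2 XNOR t3 = H XNOR L = L
t6 = t4 AND t2 = L AND H = L

t1 = L, t3 = L, t6 = L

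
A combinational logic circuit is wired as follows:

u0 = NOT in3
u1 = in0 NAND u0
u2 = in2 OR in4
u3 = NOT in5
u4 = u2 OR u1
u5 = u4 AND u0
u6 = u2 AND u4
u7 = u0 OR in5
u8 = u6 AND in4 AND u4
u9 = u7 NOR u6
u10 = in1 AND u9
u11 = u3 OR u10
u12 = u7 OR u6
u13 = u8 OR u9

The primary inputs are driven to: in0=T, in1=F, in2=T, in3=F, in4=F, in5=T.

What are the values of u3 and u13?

u3 = F  u13 = F

u0 = NOT in3 = NOT F = T
u1 = in0 NAND u0 = T NAND T = F
u2 = in2 OR in4 = T OR F = T
u3 = NOT in5 = NOT T = F
u4 = u2 OR u1 = T OR F = T
u6 = u2 AND u4 = T AND T = T
u7 = u0 OR in5 = T OR T = T
u8 = u6 AND in4 AND u4 = T AND F AND T = F
u9 = u7 NOR u6 = T NOR T = F
u13 = u8 OR u9 = F OR F = F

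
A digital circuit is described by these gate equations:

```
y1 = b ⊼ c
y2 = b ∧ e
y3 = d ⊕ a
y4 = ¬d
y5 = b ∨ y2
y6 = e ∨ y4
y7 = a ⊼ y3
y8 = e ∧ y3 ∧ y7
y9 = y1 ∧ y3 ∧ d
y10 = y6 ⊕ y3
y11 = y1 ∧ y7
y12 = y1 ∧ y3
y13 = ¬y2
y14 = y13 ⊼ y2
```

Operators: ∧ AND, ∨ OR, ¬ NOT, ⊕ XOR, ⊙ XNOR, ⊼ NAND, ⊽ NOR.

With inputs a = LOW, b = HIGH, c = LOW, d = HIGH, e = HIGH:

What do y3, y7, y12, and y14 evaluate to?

y3 = HIGH, y7 = HIGH, y12 = HIGH, y14 = HIGH

y1 = b NAND c = HIGH NAND LOW = HIGH
y2 = b AND e = HIGH AND HIGH = HIGH
y3 = d XOR a = HIGH XOR LOW = HIGH
y7 = a NAND y3 = LOW NAND HIGH = HIGH
y12 = y1 AND y3 = HIGH AND HIGH = HIGH
y13 = NOT y2 = NOT HIGH = LOW
y14 = y13 NAND y2 = LOW NAND HIGH = HIGH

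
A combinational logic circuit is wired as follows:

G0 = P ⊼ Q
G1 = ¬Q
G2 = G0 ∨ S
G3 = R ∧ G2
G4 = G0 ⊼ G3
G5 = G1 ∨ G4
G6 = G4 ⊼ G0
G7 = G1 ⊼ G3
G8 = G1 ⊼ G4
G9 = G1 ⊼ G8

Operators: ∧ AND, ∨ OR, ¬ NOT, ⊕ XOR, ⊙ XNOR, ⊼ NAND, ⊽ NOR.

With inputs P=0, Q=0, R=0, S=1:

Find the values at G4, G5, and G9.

G0 = P NAND Q = 0 NAND 0 = 1
G1 = NOT Q = NOT 0 = 1
G2 = G0 OR S = 1 OR 1 = 1
G3 = R AND G2 = 0 AND 1 = 0
G4 = G0 NAND G3 = 1 NAND 0 = 1
G5 = G1 OR G4 = 1 OR 1 = 1
G8 = G1 NAND G4 = 1 NAND 1 = 0
G9 = G1 NAND G8 = 1 NAND 0 = 1

G4 = 1, G5 = 1, G9 = 1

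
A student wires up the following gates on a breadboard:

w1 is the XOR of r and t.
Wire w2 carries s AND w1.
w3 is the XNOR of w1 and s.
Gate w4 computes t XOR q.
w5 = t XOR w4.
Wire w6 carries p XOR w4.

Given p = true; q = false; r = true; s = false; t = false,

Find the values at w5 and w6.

w5 = false, w6 = true

w4 = t XOR q = false XOR false = false
w5 = t XOR w4 = false XOR false = false
w6 = p XOR w4 = true XOR false = true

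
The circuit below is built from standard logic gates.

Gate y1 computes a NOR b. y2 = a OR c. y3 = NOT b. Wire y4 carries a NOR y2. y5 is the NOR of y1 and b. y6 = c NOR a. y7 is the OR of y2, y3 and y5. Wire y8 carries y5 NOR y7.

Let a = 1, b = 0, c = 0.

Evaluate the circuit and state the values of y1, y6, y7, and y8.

y1 = 0, y6 = 0, y7 = 1, y8 = 0

y1 = a NOR b = 1 NOR 0 = 0
y2 = a OR c = 1 OR 0 = 1
y3 = NOT b = NOT 0 = 1
y5 = y1 NOR b = 0 NOR 0 = 1
y6 = c NOR a = 0 NOR 1 = 0
y7 = y2 OR y3 OR y5 = 1 OR 1 OR 1 = 1
y8 = y5 NOR y7 = 1 NOR 1 = 0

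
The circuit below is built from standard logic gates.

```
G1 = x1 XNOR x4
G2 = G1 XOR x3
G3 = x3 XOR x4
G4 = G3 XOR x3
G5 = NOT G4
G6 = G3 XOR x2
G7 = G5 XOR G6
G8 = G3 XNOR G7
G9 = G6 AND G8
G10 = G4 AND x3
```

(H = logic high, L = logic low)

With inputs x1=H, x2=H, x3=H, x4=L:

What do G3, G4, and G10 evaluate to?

G3 = H; G4 = L; G10 = L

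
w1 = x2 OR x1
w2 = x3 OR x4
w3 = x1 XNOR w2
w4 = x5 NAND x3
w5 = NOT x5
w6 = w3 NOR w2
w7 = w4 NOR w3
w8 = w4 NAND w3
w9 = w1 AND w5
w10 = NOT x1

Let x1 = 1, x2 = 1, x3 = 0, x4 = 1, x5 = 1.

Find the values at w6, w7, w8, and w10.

w6 = 0  w7 = 0  w8 = 0  w10 = 0

w2 = x3 OR x4 = 0 OR 1 = 1
w3 = x1 XNOR w2 = 1 XNOR 1 = 1
w4 = x5 NAND x3 = 1 NAND 0 = 1
w6 = w3 NOR w2 = 1 NOR 1 = 0
w7 = w4 NOR w3 = 1 NOR 1 = 0
w8 = w4 NAND w3 = 1 NAND 1 = 0
w10 = NOT x1 = NOT 1 = 0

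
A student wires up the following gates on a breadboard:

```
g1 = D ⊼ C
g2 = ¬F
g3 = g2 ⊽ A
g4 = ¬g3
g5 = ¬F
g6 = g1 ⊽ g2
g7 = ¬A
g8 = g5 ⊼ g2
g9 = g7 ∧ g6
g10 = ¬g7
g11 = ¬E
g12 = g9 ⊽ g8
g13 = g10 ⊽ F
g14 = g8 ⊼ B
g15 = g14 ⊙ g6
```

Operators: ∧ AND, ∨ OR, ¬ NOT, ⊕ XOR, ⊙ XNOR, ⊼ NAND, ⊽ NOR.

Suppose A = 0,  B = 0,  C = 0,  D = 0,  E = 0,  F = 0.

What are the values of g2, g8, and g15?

g1 = D NAND C = 0 NAND 0 = 1
g2 = NOT F = NOT 0 = 1
g5 = NOT F = NOT 0 = 1
g6 = g1 NOR g2 = 1 NOR 1 = 0
g8 = g5 NAND g2 = 1 NAND 1 = 0
g14 = g8 NAND B = 0 NAND 0 = 1
g15 = g14 XNOR g6 = 1 XNOR 0 = 0

g2 = 1; g8 = 0; g15 = 0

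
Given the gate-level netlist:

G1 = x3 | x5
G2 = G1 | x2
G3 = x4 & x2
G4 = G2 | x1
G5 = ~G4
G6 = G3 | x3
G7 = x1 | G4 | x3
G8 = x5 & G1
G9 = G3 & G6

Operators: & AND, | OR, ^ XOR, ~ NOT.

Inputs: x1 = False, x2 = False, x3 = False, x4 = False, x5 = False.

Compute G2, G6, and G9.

G1 = x3 OR x5 = False OR False = False
G2 = G1 OR x2 = False OR False = False
G3 = x4 AND x2 = False AND False = False
G6 = G3 OR x3 = False OR False = False
G9 = G3 AND G6 = False AND False = False

G2 = False; G6 = False; G9 = False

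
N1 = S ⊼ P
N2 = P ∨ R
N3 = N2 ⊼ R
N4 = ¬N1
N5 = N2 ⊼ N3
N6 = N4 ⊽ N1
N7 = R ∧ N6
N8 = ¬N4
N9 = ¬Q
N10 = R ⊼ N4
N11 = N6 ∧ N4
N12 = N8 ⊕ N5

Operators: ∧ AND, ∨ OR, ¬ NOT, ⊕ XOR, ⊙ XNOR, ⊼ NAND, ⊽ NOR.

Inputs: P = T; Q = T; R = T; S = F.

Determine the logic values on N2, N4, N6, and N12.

N2 = T, N4 = F, N6 = F, N12 = F

N1 = S NAND P = F NAND T = T
N2 = P OR R = T OR T = T
N3 = N2 NAND R = T NAND T = F
N4 = NOT N1 = NOT T = F
N5 = N2 NAND N3 = T NAND F = T
N6 = N4 NOR N1 = F NOR T = F
N8 = NOT N4 = NOT F = T
N12 = N8 XOR N5 = T XOR T = F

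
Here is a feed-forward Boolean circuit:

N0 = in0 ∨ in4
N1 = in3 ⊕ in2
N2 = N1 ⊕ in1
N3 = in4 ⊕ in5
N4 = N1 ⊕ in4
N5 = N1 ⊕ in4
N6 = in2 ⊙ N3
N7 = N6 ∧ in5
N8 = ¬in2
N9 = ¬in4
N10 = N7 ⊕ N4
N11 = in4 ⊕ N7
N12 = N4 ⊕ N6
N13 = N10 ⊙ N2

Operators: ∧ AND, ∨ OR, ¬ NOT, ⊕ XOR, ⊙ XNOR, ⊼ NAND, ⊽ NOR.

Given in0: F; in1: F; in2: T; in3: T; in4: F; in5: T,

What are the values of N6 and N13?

N1 = in3 XOR in2 = T XOR T = F
N2 = N1 XOR in1 = F XOR F = F
N3 = in4 XOR in5 = F XOR T = T
N4 = N1 XOR in4 = F XOR F = F
N6 = in2 XNOR N3 = T XNOR T = T
N7 = N6 AND in5 = T AND T = T
N10 = N7 XOR N4 = T XOR F = T
N13 = N10 XNOR N2 = T XNOR F = F

N6 = T, N13 = F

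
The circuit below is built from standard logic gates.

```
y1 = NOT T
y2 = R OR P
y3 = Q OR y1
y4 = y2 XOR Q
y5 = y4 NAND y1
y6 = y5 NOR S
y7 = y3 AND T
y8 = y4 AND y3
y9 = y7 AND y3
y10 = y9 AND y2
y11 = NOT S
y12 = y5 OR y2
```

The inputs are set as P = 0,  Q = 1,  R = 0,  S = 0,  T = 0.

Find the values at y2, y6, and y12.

y1 = NOT T = NOT 0 = 1
y2 = R OR P = 0 OR 0 = 0
y4 = y2 XOR Q = 0 XOR 1 = 1
y5 = y4 NAND y1 = 1 NAND 1 = 0
y6 = y5 NOR S = 0 NOR 0 = 1
y12 = y5 OR y2 = 0 OR 0 = 0

y2 = 0, y6 = 1, y12 = 0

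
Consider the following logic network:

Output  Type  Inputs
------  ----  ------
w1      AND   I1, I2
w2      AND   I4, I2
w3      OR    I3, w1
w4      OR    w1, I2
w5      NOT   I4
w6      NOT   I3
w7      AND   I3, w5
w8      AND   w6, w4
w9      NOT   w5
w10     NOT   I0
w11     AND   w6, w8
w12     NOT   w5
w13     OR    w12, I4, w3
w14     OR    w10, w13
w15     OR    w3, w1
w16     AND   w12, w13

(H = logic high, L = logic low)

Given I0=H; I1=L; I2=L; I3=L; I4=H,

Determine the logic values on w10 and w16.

w10 = L  w16 = H

w1 = I1 AND I2 = L AND L = L
w3 = I3 OR w1 = L OR L = L
w5 = NOT I4 = NOT H = L
w10 = NOT I0 = NOT H = L
w12 = NOT w5 = NOT L = H
w13 = w12 OR I4 OR w3 = H OR H OR L = H
w16 = w12 AND w13 = H AND H = H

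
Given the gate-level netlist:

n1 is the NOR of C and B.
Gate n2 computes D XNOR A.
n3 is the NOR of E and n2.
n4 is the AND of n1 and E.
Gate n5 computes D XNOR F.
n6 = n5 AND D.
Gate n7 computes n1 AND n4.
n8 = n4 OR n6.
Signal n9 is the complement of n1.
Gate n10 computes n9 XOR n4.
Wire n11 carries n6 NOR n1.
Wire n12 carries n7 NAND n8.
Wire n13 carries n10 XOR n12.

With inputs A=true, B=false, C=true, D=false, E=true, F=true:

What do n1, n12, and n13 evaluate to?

n1 = C NOR B = true NOR false = false
n4 = n1 AND E = false AND true = false
n5 = D XNOR F = false XNOR true = false
n6 = n5 AND D = false AND false = false
n7 = n1 AND n4 = false AND false = false
n8 = n4 OR n6 = false OR false = false
n9 = NOT n1 = NOT false = true
n10 = n9 XOR n4 = true XOR false = true
n12 = n7 NAND n8 = false NAND false = true
n13 = n10 XOR n12 = true XOR true = false

n1 = false, n12 = true, n13 = false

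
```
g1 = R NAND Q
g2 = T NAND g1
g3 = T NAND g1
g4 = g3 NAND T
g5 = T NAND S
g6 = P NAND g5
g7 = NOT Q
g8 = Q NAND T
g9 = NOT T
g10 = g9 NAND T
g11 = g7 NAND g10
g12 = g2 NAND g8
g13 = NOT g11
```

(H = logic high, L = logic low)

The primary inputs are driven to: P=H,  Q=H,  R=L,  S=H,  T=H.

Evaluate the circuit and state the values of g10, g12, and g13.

g1 = R NAND Q = L NAND H = H
g2 = T NAND g1 = H NAND H = L
g7 = NOT Q = NOT H = L
g8 = Q NAND T = H NAND H = L
g9 = NOT T = NOT H = L
g10 = g9 NAND T = L NAND H = H
g11 = g7 NAND g10 = L NAND H = H
g12 = g2 NAND g8 = L NAND L = H
g13 = NOT g11 = NOT H = L

g10 = H; g12 = H; g13 = L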